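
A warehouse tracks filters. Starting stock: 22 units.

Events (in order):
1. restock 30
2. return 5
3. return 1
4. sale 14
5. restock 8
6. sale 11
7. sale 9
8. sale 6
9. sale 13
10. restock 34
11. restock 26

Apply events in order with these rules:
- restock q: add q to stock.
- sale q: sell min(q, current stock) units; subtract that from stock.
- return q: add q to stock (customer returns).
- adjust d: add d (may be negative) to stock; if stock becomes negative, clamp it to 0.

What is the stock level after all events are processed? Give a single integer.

Processing events:
Start: stock = 22
  Event 1 (restock 30): 22 + 30 = 52
  Event 2 (return 5): 52 + 5 = 57
  Event 3 (return 1): 57 + 1 = 58
  Event 4 (sale 14): sell min(14,58)=14. stock: 58 - 14 = 44. total_sold = 14
  Event 5 (restock 8): 44 + 8 = 52
  Event 6 (sale 11): sell min(11,52)=11. stock: 52 - 11 = 41. total_sold = 25
  Event 7 (sale 9): sell min(9,41)=9. stock: 41 - 9 = 32. total_sold = 34
  Event 8 (sale 6): sell min(6,32)=6. stock: 32 - 6 = 26. total_sold = 40
  Event 9 (sale 13): sell min(13,26)=13. stock: 26 - 13 = 13. total_sold = 53
  Event 10 (restock 34): 13 + 34 = 47
  Event 11 (restock 26): 47 + 26 = 73
Final: stock = 73, total_sold = 53

Answer: 73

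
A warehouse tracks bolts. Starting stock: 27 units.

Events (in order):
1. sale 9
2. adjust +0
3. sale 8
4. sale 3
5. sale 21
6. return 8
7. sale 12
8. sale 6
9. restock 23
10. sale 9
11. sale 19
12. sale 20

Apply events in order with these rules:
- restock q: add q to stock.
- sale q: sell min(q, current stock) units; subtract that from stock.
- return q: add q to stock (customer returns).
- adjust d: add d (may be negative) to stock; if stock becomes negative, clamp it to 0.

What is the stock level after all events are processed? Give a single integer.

Processing events:
Start: stock = 27
  Event 1 (sale 9): sell min(9,27)=9. stock: 27 - 9 = 18. total_sold = 9
  Event 2 (adjust +0): 18 + 0 = 18
  Event 3 (sale 8): sell min(8,18)=8. stock: 18 - 8 = 10. total_sold = 17
  Event 4 (sale 3): sell min(3,10)=3. stock: 10 - 3 = 7. total_sold = 20
  Event 5 (sale 21): sell min(21,7)=7. stock: 7 - 7 = 0. total_sold = 27
  Event 6 (return 8): 0 + 8 = 8
  Event 7 (sale 12): sell min(12,8)=8. stock: 8 - 8 = 0. total_sold = 35
  Event 8 (sale 6): sell min(6,0)=0. stock: 0 - 0 = 0. total_sold = 35
  Event 9 (restock 23): 0 + 23 = 23
  Event 10 (sale 9): sell min(9,23)=9. stock: 23 - 9 = 14. total_sold = 44
  Event 11 (sale 19): sell min(19,14)=14. stock: 14 - 14 = 0. total_sold = 58
  Event 12 (sale 20): sell min(20,0)=0. stock: 0 - 0 = 0. total_sold = 58
Final: stock = 0, total_sold = 58

Answer: 0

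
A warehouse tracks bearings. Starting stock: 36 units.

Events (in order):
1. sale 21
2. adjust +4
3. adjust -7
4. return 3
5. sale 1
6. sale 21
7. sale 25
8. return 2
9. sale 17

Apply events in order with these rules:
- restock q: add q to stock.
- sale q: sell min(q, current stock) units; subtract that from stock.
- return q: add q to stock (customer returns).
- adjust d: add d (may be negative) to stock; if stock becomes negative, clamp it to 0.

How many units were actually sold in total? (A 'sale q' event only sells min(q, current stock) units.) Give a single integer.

Answer: 38

Derivation:
Processing events:
Start: stock = 36
  Event 1 (sale 21): sell min(21,36)=21. stock: 36 - 21 = 15. total_sold = 21
  Event 2 (adjust +4): 15 + 4 = 19
  Event 3 (adjust -7): 19 + -7 = 12
  Event 4 (return 3): 12 + 3 = 15
  Event 5 (sale 1): sell min(1,15)=1. stock: 15 - 1 = 14. total_sold = 22
  Event 6 (sale 21): sell min(21,14)=14. stock: 14 - 14 = 0. total_sold = 36
  Event 7 (sale 25): sell min(25,0)=0. stock: 0 - 0 = 0. total_sold = 36
  Event 8 (return 2): 0 + 2 = 2
  Event 9 (sale 17): sell min(17,2)=2. stock: 2 - 2 = 0. total_sold = 38
Final: stock = 0, total_sold = 38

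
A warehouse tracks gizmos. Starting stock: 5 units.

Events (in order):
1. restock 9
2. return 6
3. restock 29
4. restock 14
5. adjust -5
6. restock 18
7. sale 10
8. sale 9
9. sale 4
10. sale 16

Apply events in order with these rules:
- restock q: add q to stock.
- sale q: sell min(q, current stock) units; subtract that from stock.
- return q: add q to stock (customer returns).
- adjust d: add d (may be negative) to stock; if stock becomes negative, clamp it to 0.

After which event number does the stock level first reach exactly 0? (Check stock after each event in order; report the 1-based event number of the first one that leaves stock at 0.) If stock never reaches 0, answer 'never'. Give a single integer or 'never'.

Processing events:
Start: stock = 5
  Event 1 (restock 9): 5 + 9 = 14
  Event 2 (return 6): 14 + 6 = 20
  Event 3 (restock 29): 20 + 29 = 49
  Event 4 (restock 14): 49 + 14 = 63
  Event 5 (adjust -5): 63 + -5 = 58
  Event 6 (restock 18): 58 + 18 = 76
  Event 7 (sale 10): sell min(10,76)=10. stock: 76 - 10 = 66. total_sold = 10
  Event 8 (sale 9): sell min(9,66)=9. stock: 66 - 9 = 57. total_sold = 19
  Event 9 (sale 4): sell min(4,57)=4. stock: 57 - 4 = 53. total_sold = 23
  Event 10 (sale 16): sell min(16,53)=16. stock: 53 - 16 = 37. total_sold = 39
Final: stock = 37, total_sold = 39

Stock never reaches 0.

Answer: never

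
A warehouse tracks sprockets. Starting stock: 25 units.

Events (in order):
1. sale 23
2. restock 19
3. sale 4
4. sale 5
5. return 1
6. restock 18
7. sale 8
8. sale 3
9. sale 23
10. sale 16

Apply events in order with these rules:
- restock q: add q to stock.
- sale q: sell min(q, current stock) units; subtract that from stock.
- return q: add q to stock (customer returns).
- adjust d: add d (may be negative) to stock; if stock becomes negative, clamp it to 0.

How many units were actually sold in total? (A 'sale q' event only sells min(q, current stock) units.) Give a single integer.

Answer: 63

Derivation:
Processing events:
Start: stock = 25
  Event 1 (sale 23): sell min(23,25)=23. stock: 25 - 23 = 2. total_sold = 23
  Event 2 (restock 19): 2 + 19 = 21
  Event 3 (sale 4): sell min(4,21)=4. stock: 21 - 4 = 17. total_sold = 27
  Event 4 (sale 5): sell min(5,17)=5. stock: 17 - 5 = 12. total_sold = 32
  Event 5 (return 1): 12 + 1 = 13
  Event 6 (restock 18): 13 + 18 = 31
  Event 7 (sale 8): sell min(8,31)=8. stock: 31 - 8 = 23. total_sold = 40
  Event 8 (sale 3): sell min(3,23)=3. stock: 23 - 3 = 20. total_sold = 43
  Event 9 (sale 23): sell min(23,20)=20. stock: 20 - 20 = 0. total_sold = 63
  Event 10 (sale 16): sell min(16,0)=0. stock: 0 - 0 = 0. total_sold = 63
Final: stock = 0, total_sold = 63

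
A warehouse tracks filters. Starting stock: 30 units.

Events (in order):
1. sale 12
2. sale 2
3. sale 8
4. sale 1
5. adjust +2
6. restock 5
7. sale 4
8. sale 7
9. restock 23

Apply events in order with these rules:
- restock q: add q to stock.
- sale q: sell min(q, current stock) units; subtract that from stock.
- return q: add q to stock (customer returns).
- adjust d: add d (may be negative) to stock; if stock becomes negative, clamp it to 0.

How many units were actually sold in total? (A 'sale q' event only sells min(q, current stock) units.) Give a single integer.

Answer: 34

Derivation:
Processing events:
Start: stock = 30
  Event 1 (sale 12): sell min(12,30)=12. stock: 30 - 12 = 18. total_sold = 12
  Event 2 (sale 2): sell min(2,18)=2. stock: 18 - 2 = 16. total_sold = 14
  Event 3 (sale 8): sell min(8,16)=8. stock: 16 - 8 = 8. total_sold = 22
  Event 4 (sale 1): sell min(1,8)=1. stock: 8 - 1 = 7. total_sold = 23
  Event 5 (adjust +2): 7 + 2 = 9
  Event 6 (restock 5): 9 + 5 = 14
  Event 7 (sale 4): sell min(4,14)=4. stock: 14 - 4 = 10. total_sold = 27
  Event 8 (sale 7): sell min(7,10)=7. stock: 10 - 7 = 3. total_sold = 34
  Event 9 (restock 23): 3 + 23 = 26
Final: stock = 26, total_sold = 34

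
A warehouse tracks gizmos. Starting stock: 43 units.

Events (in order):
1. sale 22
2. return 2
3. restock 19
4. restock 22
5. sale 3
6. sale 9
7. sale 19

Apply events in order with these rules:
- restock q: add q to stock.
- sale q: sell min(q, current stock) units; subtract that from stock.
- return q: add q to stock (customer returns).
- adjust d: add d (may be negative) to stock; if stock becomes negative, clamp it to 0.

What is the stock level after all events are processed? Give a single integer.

Processing events:
Start: stock = 43
  Event 1 (sale 22): sell min(22,43)=22. stock: 43 - 22 = 21. total_sold = 22
  Event 2 (return 2): 21 + 2 = 23
  Event 3 (restock 19): 23 + 19 = 42
  Event 4 (restock 22): 42 + 22 = 64
  Event 5 (sale 3): sell min(3,64)=3. stock: 64 - 3 = 61. total_sold = 25
  Event 6 (sale 9): sell min(9,61)=9. stock: 61 - 9 = 52. total_sold = 34
  Event 7 (sale 19): sell min(19,52)=19. stock: 52 - 19 = 33. total_sold = 53
Final: stock = 33, total_sold = 53

Answer: 33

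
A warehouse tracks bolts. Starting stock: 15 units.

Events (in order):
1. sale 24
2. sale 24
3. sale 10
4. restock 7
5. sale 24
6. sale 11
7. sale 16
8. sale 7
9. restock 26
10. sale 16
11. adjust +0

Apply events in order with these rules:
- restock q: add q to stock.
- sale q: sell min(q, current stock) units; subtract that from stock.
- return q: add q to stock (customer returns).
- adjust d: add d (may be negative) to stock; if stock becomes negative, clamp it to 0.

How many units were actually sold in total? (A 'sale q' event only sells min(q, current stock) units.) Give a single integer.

Answer: 38

Derivation:
Processing events:
Start: stock = 15
  Event 1 (sale 24): sell min(24,15)=15. stock: 15 - 15 = 0. total_sold = 15
  Event 2 (sale 24): sell min(24,0)=0. stock: 0 - 0 = 0. total_sold = 15
  Event 3 (sale 10): sell min(10,0)=0. stock: 0 - 0 = 0. total_sold = 15
  Event 4 (restock 7): 0 + 7 = 7
  Event 5 (sale 24): sell min(24,7)=7. stock: 7 - 7 = 0. total_sold = 22
  Event 6 (sale 11): sell min(11,0)=0. stock: 0 - 0 = 0. total_sold = 22
  Event 7 (sale 16): sell min(16,0)=0. stock: 0 - 0 = 0. total_sold = 22
  Event 8 (sale 7): sell min(7,0)=0. stock: 0 - 0 = 0. total_sold = 22
  Event 9 (restock 26): 0 + 26 = 26
  Event 10 (sale 16): sell min(16,26)=16. stock: 26 - 16 = 10. total_sold = 38
  Event 11 (adjust +0): 10 + 0 = 10
Final: stock = 10, total_sold = 38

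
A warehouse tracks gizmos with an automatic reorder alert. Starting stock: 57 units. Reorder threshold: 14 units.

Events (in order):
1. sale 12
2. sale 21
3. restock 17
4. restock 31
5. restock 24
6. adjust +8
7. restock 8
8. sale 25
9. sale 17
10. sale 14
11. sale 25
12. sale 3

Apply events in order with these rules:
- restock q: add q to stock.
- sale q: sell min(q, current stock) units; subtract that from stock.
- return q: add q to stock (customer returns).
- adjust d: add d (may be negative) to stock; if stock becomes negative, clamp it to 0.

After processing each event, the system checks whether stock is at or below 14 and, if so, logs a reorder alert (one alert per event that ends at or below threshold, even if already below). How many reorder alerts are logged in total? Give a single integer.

Answer: 0

Derivation:
Processing events:
Start: stock = 57
  Event 1 (sale 12): sell min(12,57)=12. stock: 57 - 12 = 45. total_sold = 12
  Event 2 (sale 21): sell min(21,45)=21. stock: 45 - 21 = 24. total_sold = 33
  Event 3 (restock 17): 24 + 17 = 41
  Event 4 (restock 31): 41 + 31 = 72
  Event 5 (restock 24): 72 + 24 = 96
  Event 6 (adjust +8): 96 + 8 = 104
  Event 7 (restock 8): 104 + 8 = 112
  Event 8 (sale 25): sell min(25,112)=25. stock: 112 - 25 = 87. total_sold = 58
  Event 9 (sale 17): sell min(17,87)=17. stock: 87 - 17 = 70. total_sold = 75
  Event 10 (sale 14): sell min(14,70)=14. stock: 70 - 14 = 56. total_sold = 89
  Event 11 (sale 25): sell min(25,56)=25. stock: 56 - 25 = 31. total_sold = 114
  Event 12 (sale 3): sell min(3,31)=3. stock: 31 - 3 = 28. total_sold = 117
Final: stock = 28, total_sold = 117

Checking against threshold 14:
  After event 1: stock=45 > 14
  After event 2: stock=24 > 14
  After event 3: stock=41 > 14
  After event 4: stock=72 > 14
  After event 5: stock=96 > 14
  After event 6: stock=104 > 14
  After event 7: stock=112 > 14
  After event 8: stock=87 > 14
  After event 9: stock=70 > 14
  After event 10: stock=56 > 14
  After event 11: stock=31 > 14
  After event 12: stock=28 > 14
Alert events: []. Count = 0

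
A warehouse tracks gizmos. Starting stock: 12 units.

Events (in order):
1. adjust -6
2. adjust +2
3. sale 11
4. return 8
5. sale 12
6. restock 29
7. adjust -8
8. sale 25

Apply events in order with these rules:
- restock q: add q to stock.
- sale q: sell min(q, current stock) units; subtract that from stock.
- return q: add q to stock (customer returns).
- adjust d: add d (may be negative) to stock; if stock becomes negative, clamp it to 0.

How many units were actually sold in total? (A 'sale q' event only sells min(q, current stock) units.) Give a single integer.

Answer: 37

Derivation:
Processing events:
Start: stock = 12
  Event 1 (adjust -6): 12 + -6 = 6
  Event 2 (adjust +2): 6 + 2 = 8
  Event 3 (sale 11): sell min(11,8)=8. stock: 8 - 8 = 0. total_sold = 8
  Event 4 (return 8): 0 + 8 = 8
  Event 5 (sale 12): sell min(12,8)=8. stock: 8 - 8 = 0. total_sold = 16
  Event 6 (restock 29): 0 + 29 = 29
  Event 7 (adjust -8): 29 + -8 = 21
  Event 8 (sale 25): sell min(25,21)=21. stock: 21 - 21 = 0. total_sold = 37
Final: stock = 0, total_sold = 37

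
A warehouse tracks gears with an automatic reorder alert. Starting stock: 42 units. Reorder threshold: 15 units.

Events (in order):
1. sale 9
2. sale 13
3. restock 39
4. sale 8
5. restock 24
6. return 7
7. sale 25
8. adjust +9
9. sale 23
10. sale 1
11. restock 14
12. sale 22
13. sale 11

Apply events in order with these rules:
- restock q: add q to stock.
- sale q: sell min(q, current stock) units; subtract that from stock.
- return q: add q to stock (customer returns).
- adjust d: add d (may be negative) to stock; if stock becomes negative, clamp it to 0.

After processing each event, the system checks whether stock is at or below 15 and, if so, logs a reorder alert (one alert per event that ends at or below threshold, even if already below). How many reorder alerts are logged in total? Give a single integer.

Processing events:
Start: stock = 42
  Event 1 (sale 9): sell min(9,42)=9. stock: 42 - 9 = 33. total_sold = 9
  Event 2 (sale 13): sell min(13,33)=13. stock: 33 - 13 = 20. total_sold = 22
  Event 3 (restock 39): 20 + 39 = 59
  Event 4 (sale 8): sell min(8,59)=8. stock: 59 - 8 = 51. total_sold = 30
  Event 5 (restock 24): 51 + 24 = 75
  Event 6 (return 7): 75 + 7 = 82
  Event 7 (sale 25): sell min(25,82)=25. stock: 82 - 25 = 57. total_sold = 55
  Event 8 (adjust +9): 57 + 9 = 66
  Event 9 (sale 23): sell min(23,66)=23. stock: 66 - 23 = 43. total_sold = 78
  Event 10 (sale 1): sell min(1,43)=1. stock: 43 - 1 = 42. total_sold = 79
  Event 11 (restock 14): 42 + 14 = 56
  Event 12 (sale 22): sell min(22,56)=22. stock: 56 - 22 = 34. total_sold = 101
  Event 13 (sale 11): sell min(11,34)=11. stock: 34 - 11 = 23. total_sold = 112
Final: stock = 23, total_sold = 112

Checking against threshold 15:
  After event 1: stock=33 > 15
  After event 2: stock=20 > 15
  After event 3: stock=59 > 15
  After event 4: stock=51 > 15
  After event 5: stock=75 > 15
  After event 6: stock=82 > 15
  After event 7: stock=57 > 15
  After event 8: stock=66 > 15
  After event 9: stock=43 > 15
  After event 10: stock=42 > 15
  After event 11: stock=56 > 15
  After event 12: stock=34 > 15
  After event 13: stock=23 > 15
Alert events: []. Count = 0

Answer: 0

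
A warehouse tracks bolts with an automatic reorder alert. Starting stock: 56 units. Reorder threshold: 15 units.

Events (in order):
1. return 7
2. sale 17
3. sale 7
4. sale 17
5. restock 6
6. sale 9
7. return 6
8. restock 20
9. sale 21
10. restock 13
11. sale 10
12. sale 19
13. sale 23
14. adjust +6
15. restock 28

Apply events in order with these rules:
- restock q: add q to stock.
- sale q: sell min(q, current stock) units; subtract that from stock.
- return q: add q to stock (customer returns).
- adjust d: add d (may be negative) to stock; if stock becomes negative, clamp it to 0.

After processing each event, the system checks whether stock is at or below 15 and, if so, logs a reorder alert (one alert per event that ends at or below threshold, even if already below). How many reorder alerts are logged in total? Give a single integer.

Processing events:
Start: stock = 56
  Event 1 (return 7): 56 + 7 = 63
  Event 2 (sale 17): sell min(17,63)=17. stock: 63 - 17 = 46. total_sold = 17
  Event 3 (sale 7): sell min(7,46)=7. stock: 46 - 7 = 39. total_sold = 24
  Event 4 (sale 17): sell min(17,39)=17. stock: 39 - 17 = 22. total_sold = 41
  Event 5 (restock 6): 22 + 6 = 28
  Event 6 (sale 9): sell min(9,28)=9. stock: 28 - 9 = 19. total_sold = 50
  Event 7 (return 6): 19 + 6 = 25
  Event 8 (restock 20): 25 + 20 = 45
  Event 9 (sale 21): sell min(21,45)=21. stock: 45 - 21 = 24. total_sold = 71
  Event 10 (restock 13): 24 + 13 = 37
  Event 11 (sale 10): sell min(10,37)=10. stock: 37 - 10 = 27. total_sold = 81
  Event 12 (sale 19): sell min(19,27)=19. stock: 27 - 19 = 8. total_sold = 100
  Event 13 (sale 23): sell min(23,8)=8. stock: 8 - 8 = 0. total_sold = 108
  Event 14 (adjust +6): 0 + 6 = 6
  Event 15 (restock 28): 6 + 28 = 34
Final: stock = 34, total_sold = 108

Checking against threshold 15:
  After event 1: stock=63 > 15
  After event 2: stock=46 > 15
  After event 3: stock=39 > 15
  After event 4: stock=22 > 15
  After event 5: stock=28 > 15
  After event 6: stock=19 > 15
  After event 7: stock=25 > 15
  After event 8: stock=45 > 15
  After event 9: stock=24 > 15
  After event 10: stock=37 > 15
  After event 11: stock=27 > 15
  After event 12: stock=8 <= 15 -> ALERT
  After event 13: stock=0 <= 15 -> ALERT
  After event 14: stock=6 <= 15 -> ALERT
  After event 15: stock=34 > 15
Alert events: [12, 13, 14]. Count = 3

Answer: 3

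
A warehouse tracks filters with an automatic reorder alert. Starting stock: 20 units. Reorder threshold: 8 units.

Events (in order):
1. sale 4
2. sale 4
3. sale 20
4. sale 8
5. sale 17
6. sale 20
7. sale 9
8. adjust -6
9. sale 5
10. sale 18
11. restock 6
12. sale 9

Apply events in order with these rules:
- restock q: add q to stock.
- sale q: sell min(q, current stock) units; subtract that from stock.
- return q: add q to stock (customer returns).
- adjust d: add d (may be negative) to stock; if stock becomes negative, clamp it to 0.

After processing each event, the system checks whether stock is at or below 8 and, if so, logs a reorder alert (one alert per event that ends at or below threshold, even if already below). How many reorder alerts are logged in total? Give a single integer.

Processing events:
Start: stock = 20
  Event 1 (sale 4): sell min(4,20)=4. stock: 20 - 4 = 16. total_sold = 4
  Event 2 (sale 4): sell min(4,16)=4. stock: 16 - 4 = 12. total_sold = 8
  Event 3 (sale 20): sell min(20,12)=12. stock: 12 - 12 = 0. total_sold = 20
  Event 4 (sale 8): sell min(8,0)=0. stock: 0 - 0 = 0. total_sold = 20
  Event 5 (sale 17): sell min(17,0)=0. stock: 0 - 0 = 0. total_sold = 20
  Event 6 (sale 20): sell min(20,0)=0. stock: 0 - 0 = 0. total_sold = 20
  Event 7 (sale 9): sell min(9,0)=0. stock: 0 - 0 = 0. total_sold = 20
  Event 8 (adjust -6): 0 + -6 = 0 (clamped to 0)
  Event 9 (sale 5): sell min(5,0)=0. stock: 0 - 0 = 0. total_sold = 20
  Event 10 (sale 18): sell min(18,0)=0. stock: 0 - 0 = 0. total_sold = 20
  Event 11 (restock 6): 0 + 6 = 6
  Event 12 (sale 9): sell min(9,6)=6. stock: 6 - 6 = 0. total_sold = 26
Final: stock = 0, total_sold = 26

Checking against threshold 8:
  After event 1: stock=16 > 8
  After event 2: stock=12 > 8
  After event 3: stock=0 <= 8 -> ALERT
  After event 4: stock=0 <= 8 -> ALERT
  After event 5: stock=0 <= 8 -> ALERT
  After event 6: stock=0 <= 8 -> ALERT
  After event 7: stock=0 <= 8 -> ALERT
  After event 8: stock=0 <= 8 -> ALERT
  After event 9: stock=0 <= 8 -> ALERT
  After event 10: stock=0 <= 8 -> ALERT
  After event 11: stock=6 <= 8 -> ALERT
  After event 12: stock=0 <= 8 -> ALERT
Alert events: [3, 4, 5, 6, 7, 8, 9, 10, 11, 12]. Count = 10

Answer: 10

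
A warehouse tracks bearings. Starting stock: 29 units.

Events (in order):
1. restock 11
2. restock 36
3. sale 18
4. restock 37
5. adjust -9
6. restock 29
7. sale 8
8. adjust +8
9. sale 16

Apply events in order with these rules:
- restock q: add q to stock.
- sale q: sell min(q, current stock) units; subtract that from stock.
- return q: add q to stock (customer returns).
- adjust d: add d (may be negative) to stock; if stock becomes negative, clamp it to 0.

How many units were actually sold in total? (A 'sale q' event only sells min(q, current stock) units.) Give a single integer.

Answer: 42

Derivation:
Processing events:
Start: stock = 29
  Event 1 (restock 11): 29 + 11 = 40
  Event 2 (restock 36): 40 + 36 = 76
  Event 3 (sale 18): sell min(18,76)=18. stock: 76 - 18 = 58. total_sold = 18
  Event 4 (restock 37): 58 + 37 = 95
  Event 5 (adjust -9): 95 + -9 = 86
  Event 6 (restock 29): 86 + 29 = 115
  Event 7 (sale 8): sell min(8,115)=8. stock: 115 - 8 = 107. total_sold = 26
  Event 8 (adjust +8): 107 + 8 = 115
  Event 9 (sale 16): sell min(16,115)=16. stock: 115 - 16 = 99. total_sold = 42
Final: stock = 99, total_sold = 42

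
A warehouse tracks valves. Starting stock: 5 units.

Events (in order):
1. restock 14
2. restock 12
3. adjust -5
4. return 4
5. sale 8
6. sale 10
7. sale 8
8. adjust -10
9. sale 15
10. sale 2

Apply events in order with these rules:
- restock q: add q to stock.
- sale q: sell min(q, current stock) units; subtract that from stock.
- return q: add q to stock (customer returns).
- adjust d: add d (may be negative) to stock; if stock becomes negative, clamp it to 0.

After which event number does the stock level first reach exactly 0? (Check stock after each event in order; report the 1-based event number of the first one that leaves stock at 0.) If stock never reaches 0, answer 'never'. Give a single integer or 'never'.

Processing events:
Start: stock = 5
  Event 1 (restock 14): 5 + 14 = 19
  Event 2 (restock 12): 19 + 12 = 31
  Event 3 (adjust -5): 31 + -5 = 26
  Event 4 (return 4): 26 + 4 = 30
  Event 5 (sale 8): sell min(8,30)=8. stock: 30 - 8 = 22. total_sold = 8
  Event 6 (sale 10): sell min(10,22)=10. stock: 22 - 10 = 12. total_sold = 18
  Event 7 (sale 8): sell min(8,12)=8. stock: 12 - 8 = 4. total_sold = 26
  Event 8 (adjust -10): 4 + -10 = 0 (clamped to 0)
  Event 9 (sale 15): sell min(15,0)=0. stock: 0 - 0 = 0. total_sold = 26
  Event 10 (sale 2): sell min(2,0)=0. stock: 0 - 0 = 0. total_sold = 26
Final: stock = 0, total_sold = 26

First zero at event 8.

Answer: 8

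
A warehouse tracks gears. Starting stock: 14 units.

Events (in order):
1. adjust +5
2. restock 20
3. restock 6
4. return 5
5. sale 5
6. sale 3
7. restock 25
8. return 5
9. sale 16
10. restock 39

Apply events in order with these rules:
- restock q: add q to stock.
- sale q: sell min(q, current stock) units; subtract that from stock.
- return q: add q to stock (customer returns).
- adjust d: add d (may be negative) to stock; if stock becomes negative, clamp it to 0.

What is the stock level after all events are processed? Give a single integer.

Answer: 95

Derivation:
Processing events:
Start: stock = 14
  Event 1 (adjust +5): 14 + 5 = 19
  Event 2 (restock 20): 19 + 20 = 39
  Event 3 (restock 6): 39 + 6 = 45
  Event 4 (return 5): 45 + 5 = 50
  Event 5 (sale 5): sell min(5,50)=5. stock: 50 - 5 = 45. total_sold = 5
  Event 6 (sale 3): sell min(3,45)=3. stock: 45 - 3 = 42. total_sold = 8
  Event 7 (restock 25): 42 + 25 = 67
  Event 8 (return 5): 67 + 5 = 72
  Event 9 (sale 16): sell min(16,72)=16. stock: 72 - 16 = 56. total_sold = 24
  Event 10 (restock 39): 56 + 39 = 95
Final: stock = 95, total_sold = 24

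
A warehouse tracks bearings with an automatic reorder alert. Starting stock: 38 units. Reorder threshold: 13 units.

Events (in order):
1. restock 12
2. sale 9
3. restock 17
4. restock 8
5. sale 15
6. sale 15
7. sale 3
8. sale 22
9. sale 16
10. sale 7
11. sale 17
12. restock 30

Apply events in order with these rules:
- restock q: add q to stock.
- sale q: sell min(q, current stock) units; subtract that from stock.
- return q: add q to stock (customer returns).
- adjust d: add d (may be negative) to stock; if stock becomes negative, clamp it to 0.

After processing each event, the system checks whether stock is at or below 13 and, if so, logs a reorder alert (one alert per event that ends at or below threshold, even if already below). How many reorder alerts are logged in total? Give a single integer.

Answer: 4

Derivation:
Processing events:
Start: stock = 38
  Event 1 (restock 12): 38 + 12 = 50
  Event 2 (sale 9): sell min(9,50)=9. stock: 50 - 9 = 41. total_sold = 9
  Event 3 (restock 17): 41 + 17 = 58
  Event 4 (restock 8): 58 + 8 = 66
  Event 5 (sale 15): sell min(15,66)=15. stock: 66 - 15 = 51. total_sold = 24
  Event 6 (sale 15): sell min(15,51)=15. stock: 51 - 15 = 36. total_sold = 39
  Event 7 (sale 3): sell min(3,36)=3. stock: 36 - 3 = 33. total_sold = 42
  Event 8 (sale 22): sell min(22,33)=22. stock: 33 - 22 = 11. total_sold = 64
  Event 9 (sale 16): sell min(16,11)=11. stock: 11 - 11 = 0. total_sold = 75
  Event 10 (sale 7): sell min(7,0)=0. stock: 0 - 0 = 0. total_sold = 75
  Event 11 (sale 17): sell min(17,0)=0. stock: 0 - 0 = 0. total_sold = 75
  Event 12 (restock 30): 0 + 30 = 30
Final: stock = 30, total_sold = 75

Checking against threshold 13:
  After event 1: stock=50 > 13
  After event 2: stock=41 > 13
  After event 3: stock=58 > 13
  After event 4: stock=66 > 13
  After event 5: stock=51 > 13
  After event 6: stock=36 > 13
  After event 7: stock=33 > 13
  After event 8: stock=11 <= 13 -> ALERT
  After event 9: stock=0 <= 13 -> ALERT
  After event 10: stock=0 <= 13 -> ALERT
  After event 11: stock=0 <= 13 -> ALERT
  After event 12: stock=30 > 13
Alert events: [8, 9, 10, 11]. Count = 4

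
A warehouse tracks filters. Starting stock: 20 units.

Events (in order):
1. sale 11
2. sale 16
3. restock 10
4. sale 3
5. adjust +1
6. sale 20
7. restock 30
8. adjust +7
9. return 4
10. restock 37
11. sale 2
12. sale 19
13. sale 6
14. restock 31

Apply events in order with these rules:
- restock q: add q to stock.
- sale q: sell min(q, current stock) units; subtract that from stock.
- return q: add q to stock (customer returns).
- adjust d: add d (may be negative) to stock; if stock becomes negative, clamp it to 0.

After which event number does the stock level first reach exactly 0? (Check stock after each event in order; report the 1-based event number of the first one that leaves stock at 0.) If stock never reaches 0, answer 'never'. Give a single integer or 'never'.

Answer: 2

Derivation:
Processing events:
Start: stock = 20
  Event 1 (sale 11): sell min(11,20)=11. stock: 20 - 11 = 9. total_sold = 11
  Event 2 (sale 16): sell min(16,9)=9. stock: 9 - 9 = 0. total_sold = 20
  Event 3 (restock 10): 0 + 10 = 10
  Event 4 (sale 3): sell min(3,10)=3. stock: 10 - 3 = 7. total_sold = 23
  Event 5 (adjust +1): 7 + 1 = 8
  Event 6 (sale 20): sell min(20,8)=8. stock: 8 - 8 = 0. total_sold = 31
  Event 7 (restock 30): 0 + 30 = 30
  Event 8 (adjust +7): 30 + 7 = 37
  Event 9 (return 4): 37 + 4 = 41
  Event 10 (restock 37): 41 + 37 = 78
  Event 11 (sale 2): sell min(2,78)=2. stock: 78 - 2 = 76. total_sold = 33
  Event 12 (sale 19): sell min(19,76)=19. stock: 76 - 19 = 57. total_sold = 52
  Event 13 (sale 6): sell min(6,57)=6. stock: 57 - 6 = 51. total_sold = 58
  Event 14 (restock 31): 51 + 31 = 82
Final: stock = 82, total_sold = 58

First zero at event 2.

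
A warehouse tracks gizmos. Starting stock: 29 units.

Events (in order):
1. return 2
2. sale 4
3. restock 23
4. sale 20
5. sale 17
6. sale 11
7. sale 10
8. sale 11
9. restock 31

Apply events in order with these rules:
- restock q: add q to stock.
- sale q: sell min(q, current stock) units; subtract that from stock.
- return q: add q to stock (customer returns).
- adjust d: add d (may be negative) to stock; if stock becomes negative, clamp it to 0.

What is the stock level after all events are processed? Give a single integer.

Answer: 31

Derivation:
Processing events:
Start: stock = 29
  Event 1 (return 2): 29 + 2 = 31
  Event 2 (sale 4): sell min(4,31)=4. stock: 31 - 4 = 27. total_sold = 4
  Event 3 (restock 23): 27 + 23 = 50
  Event 4 (sale 20): sell min(20,50)=20. stock: 50 - 20 = 30. total_sold = 24
  Event 5 (sale 17): sell min(17,30)=17. stock: 30 - 17 = 13. total_sold = 41
  Event 6 (sale 11): sell min(11,13)=11. stock: 13 - 11 = 2. total_sold = 52
  Event 7 (sale 10): sell min(10,2)=2. stock: 2 - 2 = 0. total_sold = 54
  Event 8 (sale 11): sell min(11,0)=0. stock: 0 - 0 = 0. total_sold = 54
  Event 9 (restock 31): 0 + 31 = 31
Final: stock = 31, total_sold = 54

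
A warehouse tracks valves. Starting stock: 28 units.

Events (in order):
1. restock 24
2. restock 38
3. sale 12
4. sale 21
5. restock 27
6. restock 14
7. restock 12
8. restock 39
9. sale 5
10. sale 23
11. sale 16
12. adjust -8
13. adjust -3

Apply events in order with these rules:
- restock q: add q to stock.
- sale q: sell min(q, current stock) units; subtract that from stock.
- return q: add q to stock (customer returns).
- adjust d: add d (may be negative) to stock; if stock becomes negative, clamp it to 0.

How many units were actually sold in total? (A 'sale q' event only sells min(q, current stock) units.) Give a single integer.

Answer: 77

Derivation:
Processing events:
Start: stock = 28
  Event 1 (restock 24): 28 + 24 = 52
  Event 2 (restock 38): 52 + 38 = 90
  Event 3 (sale 12): sell min(12,90)=12. stock: 90 - 12 = 78. total_sold = 12
  Event 4 (sale 21): sell min(21,78)=21. stock: 78 - 21 = 57. total_sold = 33
  Event 5 (restock 27): 57 + 27 = 84
  Event 6 (restock 14): 84 + 14 = 98
  Event 7 (restock 12): 98 + 12 = 110
  Event 8 (restock 39): 110 + 39 = 149
  Event 9 (sale 5): sell min(5,149)=5. stock: 149 - 5 = 144. total_sold = 38
  Event 10 (sale 23): sell min(23,144)=23. stock: 144 - 23 = 121. total_sold = 61
  Event 11 (sale 16): sell min(16,121)=16. stock: 121 - 16 = 105. total_sold = 77
  Event 12 (adjust -8): 105 + -8 = 97
  Event 13 (adjust -3): 97 + -3 = 94
Final: stock = 94, total_sold = 77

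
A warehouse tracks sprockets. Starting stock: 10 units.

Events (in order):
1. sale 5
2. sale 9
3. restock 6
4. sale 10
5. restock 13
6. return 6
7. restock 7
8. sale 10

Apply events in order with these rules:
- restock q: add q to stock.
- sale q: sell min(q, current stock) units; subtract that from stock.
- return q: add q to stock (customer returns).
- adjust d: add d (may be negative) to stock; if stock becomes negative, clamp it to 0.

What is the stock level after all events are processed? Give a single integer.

Answer: 16

Derivation:
Processing events:
Start: stock = 10
  Event 1 (sale 5): sell min(5,10)=5. stock: 10 - 5 = 5. total_sold = 5
  Event 2 (sale 9): sell min(9,5)=5. stock: 5 - 5 = 0. total_sold = 10
  Event 3 (restock 6): 0 + 6 = 6
  Event 4 (sale 10): sell min(10,6)=6. stock: 6 - 6 = 0. total_sold = 16
  Event 5 (restock 13): 0 + 13 = 13
  Event 6 (return 6): 13 + 6 = 19
  Event 7 (restock 7): 19 + 7 = 26
  Event 8 (sale 10): sell min(10,26)=10. stock: 26 - 10 = 16. total_sold = 26
Final: stock = 16, total_sold = 26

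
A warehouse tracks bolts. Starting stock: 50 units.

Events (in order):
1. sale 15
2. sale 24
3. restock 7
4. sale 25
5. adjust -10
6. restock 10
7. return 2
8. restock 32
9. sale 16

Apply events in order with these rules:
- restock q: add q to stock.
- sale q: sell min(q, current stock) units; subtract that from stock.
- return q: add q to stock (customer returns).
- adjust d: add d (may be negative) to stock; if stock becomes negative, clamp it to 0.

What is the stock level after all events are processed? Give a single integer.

Processing events:
Start: stock = 50
  Event 1 (sale 15): sell min(15,50)=15. stock: 50 - 15 = 35. total_sold = 15
  Event 2 (sale 24): sell min(24,35)=24. stock: 35 - 24 = 11. total_sold = 39
  Event 3 (restock 7): 11 + 7 = 18
  Event 4 (sale 25): sell min(25,18)=18. stock: 18 - 18 = 0. total_sold = 57
  Event 5 (adjust -10): 0 + -10 = 0 (clamped to 0)
  Event 6 (restock 10): 0 + 10 = 10
  Event 7 (return 2): 10 + 2 = 12
  Event 8 (restock 32): 12 + 32 = 44
  Event 9 (sale 16): sell min(16,44)=16. stock: 44 - 16 = 28. total_sold = 73
Final: stock = 28, total_sold = 73

Answer: 28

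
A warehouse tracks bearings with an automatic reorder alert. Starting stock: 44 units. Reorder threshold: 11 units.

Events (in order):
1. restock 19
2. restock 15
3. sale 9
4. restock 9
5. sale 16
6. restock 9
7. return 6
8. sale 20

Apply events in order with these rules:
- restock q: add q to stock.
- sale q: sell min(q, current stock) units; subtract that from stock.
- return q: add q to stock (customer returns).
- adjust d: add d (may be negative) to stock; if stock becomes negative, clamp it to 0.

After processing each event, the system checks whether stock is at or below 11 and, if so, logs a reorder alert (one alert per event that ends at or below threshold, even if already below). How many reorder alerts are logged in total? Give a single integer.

Answer: 0

Derivation:
Processing events:
Start: stock = 44
  Event 1 (restock 19): 44 + 19 = 63
  Event 2 (restock 15): 63 + 15 = 78
  Event 3 (sale 9): sell min(9,78)=9. stock: 78 - 9 = 69. total_sold = 9
  Event 4 (restock 9): 69 + 9 = 78
  Event 5 (sale 16): sell min(16,78)=16. stock: 78 - 16 = 62. total_sold = 25
  Event 6 (restock 9): 62 + 9 = 71
  Event 7 (return 6): 71 + 6 = 77
  Event 8 (sale 20): sell min(20,77)=20. stock: 77 - 20 = 57. total_sold = 45
Final: stock = 57, total_sold = 45

Checking against threshold 11:
  After event 1: stock=63 > 11
  After event 2: stock=78 > 11
  After event 3: stock=69 > 11
  After event 4: stock=78 > 11
  After event 5: stock=62 > 11
  After event 6: stock=71 > 11
  After event 7: stock=77 > 11
  After event 8: stock=57 > 11
Alert events: []. Count = 0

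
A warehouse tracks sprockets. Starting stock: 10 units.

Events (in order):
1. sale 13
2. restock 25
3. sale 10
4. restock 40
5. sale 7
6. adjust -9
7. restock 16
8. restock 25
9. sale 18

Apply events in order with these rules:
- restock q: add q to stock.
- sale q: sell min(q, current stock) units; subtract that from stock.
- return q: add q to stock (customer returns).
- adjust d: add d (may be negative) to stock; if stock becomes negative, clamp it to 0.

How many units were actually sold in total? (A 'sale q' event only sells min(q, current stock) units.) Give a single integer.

Answer: 45

Derivation:
Processing events:
Start: stock = 10
  Event 1 (sale 13): sell min(13,10)=10. stock: 10 - 10 = 0. total_sold = 10
  Event 2 (restock 25): 0 + 25 = 25
  Event 3 (sale 10): sell min(10,25)=10. stock: 25 - 10 = 15. total_sold = 20
  Event 4 (restock 40): 15 + 40 = 55
  Event 5 (sale 7): sell min(7,55)=7. stock: 55 - 7 = 48. total_sold = 27
  Event 6 (adjust -9): 48 + -9 = 39
  Event 7 (restock 16): 39 + 16 = 55
  Event 8 (restock 25): 55 + 25 = 80
  Event 9 (sale 18): sell min(18,80)=18. stock: 80 - 18 = 62. total_sold = 45
Final: stock = 62, total_sold = 45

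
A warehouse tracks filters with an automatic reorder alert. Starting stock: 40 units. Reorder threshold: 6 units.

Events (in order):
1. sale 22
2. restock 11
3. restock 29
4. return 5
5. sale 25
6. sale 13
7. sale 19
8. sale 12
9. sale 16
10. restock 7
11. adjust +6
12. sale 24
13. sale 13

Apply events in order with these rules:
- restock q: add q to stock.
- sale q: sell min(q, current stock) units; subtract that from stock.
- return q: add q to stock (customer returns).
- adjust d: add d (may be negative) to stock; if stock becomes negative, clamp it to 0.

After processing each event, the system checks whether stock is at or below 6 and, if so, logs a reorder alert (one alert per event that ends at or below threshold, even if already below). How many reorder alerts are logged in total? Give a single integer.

Answer: 5

Derivation:
Processing events:
Start: stock = 40
  Event 1 (sale 22): sell min(22,40)=22. stock: 40 - 22 = 18. total_sold = 22
  Event 2 (restock 11): 18 + 11 = 29
  Event 3 (restock 29): 29 + 29 = 58
  Event 4 (return 5): 58 + 5 = 63
  Event 5 (sale 25): sell min(25,63)=25. stock: 63 - 25 = 38. total_sold = 47
  Event 6 (sale 13): sell min(13,38)=13. stock: 38 - 13 = 25. total_sold = 60
  Event 7 (sale 19): sell min(19,25)=19. stock: 25 - 19 = 6. total_sold = 79
  Event 8 (sale 12): sell min(12,6)=6. stock: 6 - 6 = 0. total_sold = 85
  Event 9 (sale 16): sell min(16,0)=0. stock: 0 - 0 = 0. total_sold = 85
  Event 10 (restock 7): 0 + 7 = 7
  Event 11 (adjust +6): 7 + 6 = 13
  Event 12 (sale 24): sell min(24,13)=13. stock: 13 - 13 = 0. total_sold = 98
  Event 13 (sale 13): sell min(13,0)=0. stock: 0 - 0 = 0. total_sold = 98
Final: stock = 0, total_sold = 98

Checking against threshold 6:
  After event 1: stock=18 > 6
  After event 2: stock=29 > 6
  After event 3: stock=58 > 6
  After event 4: stock=63 > 6
  After event 5: stock=38 > 6
  After event 6: stock=25 > 6
  After event 7: stock=6 <= 6 -> ALERT
  After event 8: stock=0 <= 6 -> ALERT
  After event 9: stock=0 <= 6 -> ALERT
  After event 10: stock=7 > 6
  After event 11: stock=13 > 6
  After event 12: stock=0 <= 6 -> ALERT
  After event 13: stock=0 <= 6 -> ALERT
Alert events: [7, 8, 9, 12, 13]. Count = 5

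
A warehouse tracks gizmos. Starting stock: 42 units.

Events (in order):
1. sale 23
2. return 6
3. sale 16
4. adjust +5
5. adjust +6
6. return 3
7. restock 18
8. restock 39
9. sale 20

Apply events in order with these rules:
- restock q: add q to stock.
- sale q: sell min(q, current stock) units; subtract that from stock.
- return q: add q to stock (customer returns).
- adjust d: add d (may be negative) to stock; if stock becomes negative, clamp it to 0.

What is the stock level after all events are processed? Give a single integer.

Answer: 60

Derivation:
Processing events:
Start: stock = 42
  Event 1 (sale 23): sell min(23,42)=23. stock: 42 - 23 = 19. total_sold = 23
  Event 2 (return 6): 19 + 6 = 25
  Event 3 (sale 16): sell min(16,25)=16. stock: 25 - 16 = 9. total_sold = 39
  Event 4 (adjust +5): 9 + 5 = 14
  Event 5 (adjust +6): 14 + 6 = 20
  Event 6 (return 3): 20 + 3 = 23
  Event 7 (restock 18): 23 + 18 = 41
  Event 8 (restock 39): 41 + 39 = 80
  Event 9 (sale 20): sell min(20,80)=20. stock: 80 - 20 = 60. total_sold = 59
Final: stock = 60, total_sold = 59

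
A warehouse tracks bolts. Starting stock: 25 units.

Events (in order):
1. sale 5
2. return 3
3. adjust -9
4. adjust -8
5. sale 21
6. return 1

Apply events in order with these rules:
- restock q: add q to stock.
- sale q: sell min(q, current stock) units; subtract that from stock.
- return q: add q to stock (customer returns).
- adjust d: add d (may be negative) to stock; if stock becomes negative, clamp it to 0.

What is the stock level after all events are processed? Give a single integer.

Processing events:
Start: stock = 25
  Event 1 (sale 5): sell min(5,25)=5. stock: 25 - 5 = 20. total_sold = 5
  Event 2 (return 3): 20 + 3 = 23
  Event 3 (adjust -9): 23 + -9 = 14
  Event 4 (adjust -8): 14 + -8 = 6
  Event 5 (sale 21): sell min(21,6)=6. stock: 6 - 6 = 0. total_sold = 11
  Event 6 (return 1): 0 + 1 = 1
Final: stock = 1, total_sold = 11

Answer: 1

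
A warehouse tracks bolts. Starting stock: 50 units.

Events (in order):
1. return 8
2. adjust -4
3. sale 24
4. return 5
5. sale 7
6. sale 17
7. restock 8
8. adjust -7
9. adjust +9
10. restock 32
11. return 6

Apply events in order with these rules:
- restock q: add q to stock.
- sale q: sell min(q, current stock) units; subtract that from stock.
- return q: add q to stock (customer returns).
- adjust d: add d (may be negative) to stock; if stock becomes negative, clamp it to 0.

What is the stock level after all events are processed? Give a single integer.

Answer: 59

Derivation:
Processing events:
Start: stock = 50
  Event 1 (return 8): 50 + 8 = 58
  Event 2 (adjust -4): 58 + -4 = 54
  Event 3 (sale 24): sell min(24,54)=24. stock: 54 - 24 = 30. total_sold = 24
  Event 4 (return 5): 30 + 5 = 35
  Event 5 (sale 7): sell min(7,35)=7. stock: 35 - 7 = 28. total_sold = 31
  Event 6 (sale 17): sell min(17,28)=17. stock: 28 - 17 = 11. total_sold = 48
  Event 7 (restock 8): 11 + 8 = 19
  Event 8 (adjust -7): 19 + -7 = 12
  Event 9 (adjust +9): 12 + 9 = 21
  Event 10 (restock 32): 21 + 32 = 53
  Event 11 (return 6): 53 + 6 = 59
Final: stock = 59, total_sold = 48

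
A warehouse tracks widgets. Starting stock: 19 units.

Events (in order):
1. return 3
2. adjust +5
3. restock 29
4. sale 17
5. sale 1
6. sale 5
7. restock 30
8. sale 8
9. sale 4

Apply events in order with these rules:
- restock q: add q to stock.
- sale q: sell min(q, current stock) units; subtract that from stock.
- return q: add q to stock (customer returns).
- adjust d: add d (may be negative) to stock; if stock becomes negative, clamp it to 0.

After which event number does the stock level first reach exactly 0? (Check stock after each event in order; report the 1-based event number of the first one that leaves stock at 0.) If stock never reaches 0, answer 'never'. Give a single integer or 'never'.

Answer: never

Derivation:
Processing events:
Start: stock = 19
  Event 1 (return 3): 19 + 3 = 22
  Event 2 (adjust +5): 22 + 5 = 27
  Event 3 (restock 29): 27 + 29 = 56
  Event 4 (sale 17): sell min(17,56)=17. stock: 56 - 17 = 39. total_sold = 17
  Event 5 (sale 1): sell min(1,39)=1. stock: 39 - 1 = 38. total_sold = 18
  Event 6 (sale 5): sell min(5,38)=5. stock: 38 - 5 = 33. total_sold = 23
  Event 7 (restock 30): 33 + 30 = 63
  Event 8 (sale 8): sell min(8,63)=8. stock: 63 - 8 = 55. total_sold = 31
  Event 9 (sale 4): sell min(4,55)=4. stock: 55 - 4 = 51. total_sold = 35
Final: stock = 51, total_sold = 35

Stock never reaches 0.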